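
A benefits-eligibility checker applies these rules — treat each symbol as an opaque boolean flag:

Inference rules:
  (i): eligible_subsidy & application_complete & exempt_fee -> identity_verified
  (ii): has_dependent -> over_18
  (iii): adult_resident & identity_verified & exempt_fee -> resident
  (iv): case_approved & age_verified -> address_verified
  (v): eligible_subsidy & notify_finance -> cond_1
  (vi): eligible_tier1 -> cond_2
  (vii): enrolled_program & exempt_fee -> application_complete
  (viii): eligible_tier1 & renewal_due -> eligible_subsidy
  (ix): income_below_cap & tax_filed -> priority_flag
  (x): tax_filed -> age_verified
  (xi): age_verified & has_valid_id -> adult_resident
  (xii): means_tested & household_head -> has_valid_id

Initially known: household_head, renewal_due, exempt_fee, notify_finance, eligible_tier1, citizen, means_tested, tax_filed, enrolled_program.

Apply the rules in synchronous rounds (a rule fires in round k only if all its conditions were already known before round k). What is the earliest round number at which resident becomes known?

Round 1: (vi) [eligible_tier1 -> cond_2]; (vii) [enrolled_program & exempt_fee -> application_complete]; (viii) [eligible_tier1 & renewal_due -> eligible_subsidy]; (x) [tax_filed -> age_verified]; (xii) [means_tested & household_head -> has_valid_id]. Adds cond_2, application_complete, eligible_subsidy, age_verified, has_valid_id.
Round 2: (i) [eligible_subsidy & application_complete & exempt_fee -> identity_verified]; (v) [eligible_subsidy & notify_finance -> cond_1]; (xi) [age_verified & has_valid_id -> adult_resident]. Adds identity_verified, cond_1, adult_resident.
Round 3: (iii) [adult_resident & identity_verified & exempt_fee -> resident]. Adds resident.
resident first appears in round 3.

3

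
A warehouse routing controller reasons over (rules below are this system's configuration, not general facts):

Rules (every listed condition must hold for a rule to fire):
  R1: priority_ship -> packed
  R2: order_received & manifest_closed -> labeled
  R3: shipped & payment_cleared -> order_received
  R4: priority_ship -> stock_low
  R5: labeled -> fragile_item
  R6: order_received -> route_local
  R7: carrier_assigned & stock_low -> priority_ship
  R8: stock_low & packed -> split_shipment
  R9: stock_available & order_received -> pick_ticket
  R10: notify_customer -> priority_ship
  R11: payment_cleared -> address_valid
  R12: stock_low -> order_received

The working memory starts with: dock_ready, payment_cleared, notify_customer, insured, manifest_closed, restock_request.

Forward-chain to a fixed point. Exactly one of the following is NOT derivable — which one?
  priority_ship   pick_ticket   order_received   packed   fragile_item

Round 1: R10 [notify_customer -> priority_ship]; R11 [payment_cleared -> address_valid]. New: priority_ship, address_valid.
Round 2: R1 [priority_ship -> packed]; R4 [priority_ship -> stock_low]. New: packed, stock_low.
Round 3: R8 [stock_low & packed -> split_shipment]; R12 [stock_low -> order_received]. New: split_shipment, order_received.
Round 4: R2 [order_received & manifest_closed -> labeled]; R6 [order_received -> route_local]. New: labeled, route_local.
Round 5: R5 [labeled -> fragile_item]. New: fragile_item.
Derived: order_received (round 3), fragile_item (round 5), packed (round 2), priority_ship (round 1). pick_ticket never appears in any round.

pick_ticket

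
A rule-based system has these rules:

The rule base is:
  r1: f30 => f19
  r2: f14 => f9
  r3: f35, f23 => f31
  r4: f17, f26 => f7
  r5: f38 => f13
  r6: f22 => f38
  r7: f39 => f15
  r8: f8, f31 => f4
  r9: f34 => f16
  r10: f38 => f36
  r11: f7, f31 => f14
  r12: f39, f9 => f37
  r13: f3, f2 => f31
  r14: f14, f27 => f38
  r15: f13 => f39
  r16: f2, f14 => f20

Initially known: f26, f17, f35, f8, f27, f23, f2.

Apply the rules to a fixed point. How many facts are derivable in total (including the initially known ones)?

19

Round 1 fires r3, r4, giving f31, f7.
Round 2 fires r8, r11, giving f4, f14.
Round 3 fires r2, r14, r16, giving f9, f38, f20.
Round 4 fires r5, r10, giving f13, f36.
Round 5 fires r15, giving f39.
Round 6 fires r7, r12, giving f15, f37.
Closure: {f13, f14, f15, f17, f2, f20, f23, f26, f27, f31, f35, f36, f37, f38, f39, f4, f7, f8, f9} — 19 facts.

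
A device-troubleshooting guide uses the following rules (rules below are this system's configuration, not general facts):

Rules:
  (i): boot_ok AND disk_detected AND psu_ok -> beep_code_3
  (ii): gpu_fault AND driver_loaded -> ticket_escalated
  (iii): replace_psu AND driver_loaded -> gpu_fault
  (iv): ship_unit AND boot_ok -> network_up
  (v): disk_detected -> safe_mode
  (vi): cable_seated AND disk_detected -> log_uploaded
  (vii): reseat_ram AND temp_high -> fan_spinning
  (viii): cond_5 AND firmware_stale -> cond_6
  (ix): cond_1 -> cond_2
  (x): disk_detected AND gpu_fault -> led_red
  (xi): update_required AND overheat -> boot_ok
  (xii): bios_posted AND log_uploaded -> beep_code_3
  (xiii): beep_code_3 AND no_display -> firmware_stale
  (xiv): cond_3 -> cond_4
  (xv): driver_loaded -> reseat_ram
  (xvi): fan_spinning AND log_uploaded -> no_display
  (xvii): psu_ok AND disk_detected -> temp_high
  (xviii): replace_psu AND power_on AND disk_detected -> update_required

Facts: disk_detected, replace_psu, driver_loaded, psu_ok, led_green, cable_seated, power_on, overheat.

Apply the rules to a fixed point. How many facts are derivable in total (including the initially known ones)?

Round 1 fires (iii), (v), (vi), (xv), (xvii), (xviii), giving gpu_fault, safe_mode, log_uploaded, reseat_ram, temp_high, update_required.
Round 2 fires (ii), (vii), (x), (xi), giving ticket_escalated, fan_spinning, led_red, boot_ok.
Round 3 fires (i), (xvi), giving beep_code_3, no_display.
Round 4 fires (xiii), giving firmware_stale.
Closure: {beep_code_3, boot_ok, cable_seated, disk_detected, driver_loaded, fan_spinning, firmware_stale, gpu_fault, led_green, led_red, log_uploaded, no_display, overheat, power_on, psu_ok, replace_psu, reseat_ram, safe_mode, temp_high, ticket_escalated, update_required} — 21 facts.

21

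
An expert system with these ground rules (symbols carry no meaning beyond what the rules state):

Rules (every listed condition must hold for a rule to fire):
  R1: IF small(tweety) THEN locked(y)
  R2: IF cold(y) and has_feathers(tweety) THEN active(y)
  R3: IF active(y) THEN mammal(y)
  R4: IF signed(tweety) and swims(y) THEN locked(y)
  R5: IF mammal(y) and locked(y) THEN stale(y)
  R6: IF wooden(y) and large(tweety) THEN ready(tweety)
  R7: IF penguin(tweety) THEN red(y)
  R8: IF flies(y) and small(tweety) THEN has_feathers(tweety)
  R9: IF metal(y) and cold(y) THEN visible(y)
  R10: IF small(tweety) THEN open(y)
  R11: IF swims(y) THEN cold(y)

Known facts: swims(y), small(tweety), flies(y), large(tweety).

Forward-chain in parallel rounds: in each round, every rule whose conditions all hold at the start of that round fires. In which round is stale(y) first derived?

Round 1: R1 [IF small(tweety) THEN locked(y)]; R8 [IF flies(y) and small(tweety) THEN has_feathers(tweety)]; R10 [IF small(tweety) THEN open(y)]; R11 [IF swims(y) THEN cold(y)]. New: locked(y), has_feathers(tweety), open(y), cold(y).
Round 2: R2 [IF cold(y) and has_feathers(tweety) THEN active(y)]. New: active(y).
Round 3: R3 [IF active(y) THEN mammal(y)]. New: mammal(y).
Round 4: R5 [IF mammal(y) and locked(y) THEN stale(y)]. New: stale(y).
stale(y) first appears in round 4.

4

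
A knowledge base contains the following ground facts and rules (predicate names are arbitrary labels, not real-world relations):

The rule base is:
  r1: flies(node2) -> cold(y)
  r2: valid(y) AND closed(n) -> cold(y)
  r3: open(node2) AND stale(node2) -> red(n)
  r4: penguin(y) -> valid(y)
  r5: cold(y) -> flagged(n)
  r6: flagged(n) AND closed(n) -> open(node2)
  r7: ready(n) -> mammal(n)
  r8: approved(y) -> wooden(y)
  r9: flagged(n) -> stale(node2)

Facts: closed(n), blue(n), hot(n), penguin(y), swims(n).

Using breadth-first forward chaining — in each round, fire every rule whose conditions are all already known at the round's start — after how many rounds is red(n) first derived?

Round 1 fires r4, giving valid(y).
Round 2 fires r2, giving cold(y).
Round 3 fires r5, giving flagged(n).
Round 4 fires r6, r9, giving open(node2), stale(node2).
Round 5 fires r3, giving red(n).
red(n) first appears in round 5.

5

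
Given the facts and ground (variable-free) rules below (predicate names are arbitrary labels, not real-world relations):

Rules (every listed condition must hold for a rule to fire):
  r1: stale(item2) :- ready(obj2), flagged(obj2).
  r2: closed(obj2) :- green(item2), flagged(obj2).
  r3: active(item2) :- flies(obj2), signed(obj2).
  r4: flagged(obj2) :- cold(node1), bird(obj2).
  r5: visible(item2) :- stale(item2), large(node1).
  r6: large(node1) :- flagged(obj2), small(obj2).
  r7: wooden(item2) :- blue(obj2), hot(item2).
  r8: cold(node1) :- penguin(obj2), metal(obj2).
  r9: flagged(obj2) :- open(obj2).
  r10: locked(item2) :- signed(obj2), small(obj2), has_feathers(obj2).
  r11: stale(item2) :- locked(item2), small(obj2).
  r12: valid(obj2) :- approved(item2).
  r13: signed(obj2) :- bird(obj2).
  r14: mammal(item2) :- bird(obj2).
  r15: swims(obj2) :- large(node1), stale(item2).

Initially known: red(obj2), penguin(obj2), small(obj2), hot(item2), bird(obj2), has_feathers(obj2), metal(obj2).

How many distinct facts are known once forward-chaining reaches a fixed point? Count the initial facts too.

[1] r8 [cold(node1) :- penguin(obj2), metal(obj2).]; r13 [signed(obj2) :- bird(obj2).]; r14 [mammal(item2) :- bird(obj2).]. ⇒ new: cold(node1), signed(obj2), mammal(item2).
[2] r4 [flagged(obj2) :- cold(node1), bird(obj2).]; r10 [locked(item2) :- signed(obj2), small(obj2), has_feathers(obj2).]. ⇒ new: flagged(obj2), locked(item2).
[3] r6 [large(node1) :- flagged(obj2), small(obj2).]; r11 [stale(item2) :- locked(item2), small(obj2).]. ⇒ new: large(node1), stale(item2).
[4] r5 [visible(item2) :- stale(item2), large(node1).]; r15 [swims(obj2) :- large(node1), stale(item2).]. ⇒ new: visible(item2), swims(obj2).
Closure: {bird(obj2), cold(node1), flagged(obj2), has_feathers(obj2), hot(item2), large(node1), locked(item2), mammal(item2), metal(obj2), penguin(obj2), red(obj2), signed(obj2), small(obj2), stale(item2), swims(obj2), visible(item2)} — 16 facts.

16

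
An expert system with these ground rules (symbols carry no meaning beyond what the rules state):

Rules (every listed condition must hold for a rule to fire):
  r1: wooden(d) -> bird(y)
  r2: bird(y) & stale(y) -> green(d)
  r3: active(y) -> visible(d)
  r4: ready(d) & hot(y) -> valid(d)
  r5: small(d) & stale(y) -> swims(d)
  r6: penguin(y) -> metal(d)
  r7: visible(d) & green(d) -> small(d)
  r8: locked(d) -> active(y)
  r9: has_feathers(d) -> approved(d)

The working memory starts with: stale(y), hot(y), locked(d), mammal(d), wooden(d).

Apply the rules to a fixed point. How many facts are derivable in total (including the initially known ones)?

Round 1 — r1, r8, derive bird(y), active(y).
Round 2 — r2, r3, derive green(d), visible(d).
Round 3 — r7, derive small(d).
Round 4 — r5, derive swims(d).
Closure: {active(y), bird(y), green(d), hot(y), locked(d), mammal(d), small(d), stale(y), swims(d), visible(d), wooden(d)} — 11 facts.

11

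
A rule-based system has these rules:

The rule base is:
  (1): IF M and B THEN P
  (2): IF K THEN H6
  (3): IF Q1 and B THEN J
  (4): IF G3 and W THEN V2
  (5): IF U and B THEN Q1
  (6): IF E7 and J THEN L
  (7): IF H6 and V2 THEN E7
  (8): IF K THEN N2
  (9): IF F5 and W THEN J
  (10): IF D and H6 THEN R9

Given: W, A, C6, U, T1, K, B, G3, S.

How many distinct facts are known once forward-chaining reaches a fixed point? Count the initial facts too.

16

Round 1 — (2), (4), (5), (8), derive H6, V2, Q1, N2.
Round 2 — (3), (7), derive J, E7.
Round 3 — (6), derive L.
Closure: {A, B, C6, E7, G3, H6, J, K, L, N2, Q1, S, T1, U, V2, W} — 16 facts.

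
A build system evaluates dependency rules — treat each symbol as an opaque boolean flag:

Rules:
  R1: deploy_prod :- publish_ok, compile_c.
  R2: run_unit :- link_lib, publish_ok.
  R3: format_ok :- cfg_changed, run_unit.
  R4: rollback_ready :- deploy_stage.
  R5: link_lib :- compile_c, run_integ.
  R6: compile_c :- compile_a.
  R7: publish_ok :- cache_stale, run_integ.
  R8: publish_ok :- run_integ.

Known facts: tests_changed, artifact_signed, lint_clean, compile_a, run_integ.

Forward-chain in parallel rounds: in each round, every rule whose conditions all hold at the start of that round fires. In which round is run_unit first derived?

[1] R6 [compile_c :- compile_a.]; R8 [publish_ok :- run_integ.]. ⇒ new: compile_c, publish_ok.
[2] R1 [deploy_prod :- publish_ok, compile_c.]; R5 [link_lib :- compile_c, run_integ.]. ⇒ new: deploy_prod, link_lib.
[3] R2 [run_unit :- link_lib, publish_ok.]. ⇒ new: run_unit.
run_unit first appears in round 3.

3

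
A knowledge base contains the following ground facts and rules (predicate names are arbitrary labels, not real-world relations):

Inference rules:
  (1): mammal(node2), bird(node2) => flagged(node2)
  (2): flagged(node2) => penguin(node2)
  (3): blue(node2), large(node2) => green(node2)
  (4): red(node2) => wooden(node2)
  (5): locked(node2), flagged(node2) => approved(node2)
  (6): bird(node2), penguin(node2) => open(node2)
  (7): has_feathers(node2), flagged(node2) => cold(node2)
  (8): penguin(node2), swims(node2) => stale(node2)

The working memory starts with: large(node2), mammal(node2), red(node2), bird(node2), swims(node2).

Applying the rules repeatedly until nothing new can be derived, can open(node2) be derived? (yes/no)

yes

Round 1 fires (1), (4), giving flagged(node2), wooden(node2).
Round 2 fires (2), giving penguin(node2).
Round 3 fires (6), (8), giving open(node2), stale(node2).
open(node2) appears in round 3, so it is derivable.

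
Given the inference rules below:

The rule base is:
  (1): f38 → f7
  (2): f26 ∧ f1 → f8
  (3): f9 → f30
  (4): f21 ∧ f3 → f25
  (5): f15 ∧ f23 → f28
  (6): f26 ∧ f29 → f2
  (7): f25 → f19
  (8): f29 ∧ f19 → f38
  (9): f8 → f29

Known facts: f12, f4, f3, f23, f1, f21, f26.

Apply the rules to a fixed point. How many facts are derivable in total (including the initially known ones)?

Round 1 — (2), (4), derive f8, f25.
Round 2 — (7), (9), derive f19, f29.
Round 3 — (6), (8), derive f2, f38.
Round 4 — (1), derive f7.
Closure: {f1, f12, f19, f2, f21, f23, f25, f26, f29, f3, f38, f4, f7, f8} — 14 facts.

14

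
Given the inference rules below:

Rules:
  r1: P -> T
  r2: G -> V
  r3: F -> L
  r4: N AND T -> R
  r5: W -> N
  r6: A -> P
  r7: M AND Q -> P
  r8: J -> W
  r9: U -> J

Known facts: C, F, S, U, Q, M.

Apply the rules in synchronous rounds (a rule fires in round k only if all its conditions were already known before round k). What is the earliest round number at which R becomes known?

Round 1: r3 [F -> L]; r7 [M AND Q -> P]; r9 [U -> J]. New: L, P, J.
Round 2: r1 [P -> T]; r8 [J -> W]. New: T, W.
Round 3: r5 [W -> N]. New: N.
Round 4: r4 [N AND T -> R]. New: R.
R first appears in round 4.

4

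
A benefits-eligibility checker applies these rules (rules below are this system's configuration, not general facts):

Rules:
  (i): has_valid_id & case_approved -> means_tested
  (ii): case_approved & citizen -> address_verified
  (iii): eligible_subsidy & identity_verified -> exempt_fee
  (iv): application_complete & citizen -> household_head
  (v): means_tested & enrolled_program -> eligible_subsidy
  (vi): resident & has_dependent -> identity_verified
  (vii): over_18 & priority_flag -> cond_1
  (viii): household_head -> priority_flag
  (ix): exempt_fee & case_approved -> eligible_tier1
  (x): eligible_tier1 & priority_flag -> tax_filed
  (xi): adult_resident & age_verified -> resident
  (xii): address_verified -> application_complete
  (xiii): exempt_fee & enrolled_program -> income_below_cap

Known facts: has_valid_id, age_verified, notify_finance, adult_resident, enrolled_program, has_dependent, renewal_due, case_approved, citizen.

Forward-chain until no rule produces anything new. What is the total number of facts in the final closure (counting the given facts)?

Round 1: (i) [has_valid_id & case_approved -> means_tested]; (ii) [case_approved & citizen -> address_verified]; (xi) [adult_resident & age_verified -> resident]. Adds means_tested, address_verified, resident.
Round 2: (v) [means_tested & enrolled_program -> eligible_subsidy]; (vi) [resident & has_dependent -> identity_verified]; (xii) [address_verified -> application_complete]. Adds eligible_subsidy, identity_verified, application_complete.
Round 3: (iii) [eligible_subsidy & identity_verified -> exempt_fee]; (iv) [application_complete & citizen -> household_head]. Adds exempt_fee, household_head.
Round 4: (viii) [household_head -> priority_flag]; (ix) [exempt_fee & case_approved -> eligible_tier1]; (xiii) [exempt_fee & enrolled_program -> income_below_cap]. Adds priority_flag, eligible_tier1, income_below_cap.
Round 5: (x) [eligible_tier1 & priority_flag -> tax_filed]. Adds tax_filed.
Closure: {address_verified, adult_resident, age_verified, application_complete, case_approved, citizen, eligible_subsidy, eligible_tier1, enrolled_program, exempt_fee, has_dependent, has_valid_id, household_head, identity_verified, income_below_cap, means_tested, notify_finance, priority_flag, renewal_due, resident, tax_filed} — 21 facts.

21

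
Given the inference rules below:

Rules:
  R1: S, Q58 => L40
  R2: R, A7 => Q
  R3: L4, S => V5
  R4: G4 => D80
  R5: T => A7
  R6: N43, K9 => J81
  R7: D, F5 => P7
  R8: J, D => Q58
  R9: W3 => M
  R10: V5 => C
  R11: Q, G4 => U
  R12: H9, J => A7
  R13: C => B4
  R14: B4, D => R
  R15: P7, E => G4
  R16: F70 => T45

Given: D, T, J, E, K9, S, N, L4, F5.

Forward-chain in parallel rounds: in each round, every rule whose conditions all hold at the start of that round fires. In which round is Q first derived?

Round 1 fires R3, R5, R7, R8, giving V5, A7, P7, Q58.
Round 2 fires R1, R10, R15, giving L40, C, G4.
Round 3 fires R4, R13, giving D80, B4.
Round 4 fires R14, giving R.
Round 5 fires R2, giving Q.
Q first appears in round 5.

5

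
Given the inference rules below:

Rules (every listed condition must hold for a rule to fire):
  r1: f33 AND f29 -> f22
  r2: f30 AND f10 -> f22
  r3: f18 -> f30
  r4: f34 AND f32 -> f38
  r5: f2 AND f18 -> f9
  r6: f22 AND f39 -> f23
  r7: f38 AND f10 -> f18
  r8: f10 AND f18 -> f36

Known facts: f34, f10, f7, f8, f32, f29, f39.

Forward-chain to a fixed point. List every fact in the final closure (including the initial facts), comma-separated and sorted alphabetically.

f10, f18, f22, f23, f29, f30, f32, f34, f36, f38, f39, f7, f8

Round 1: r4 [f34 AND f32 -> f38]. New: f38.
Round 2: r7 [f38 AND f10 -> f18]. New: f18.
Round 3: r3 [f18 -> f30]; r8 [f10 AND f18 -> f36]. New: f30, f36.
Round 4: r2 [f30 AND f10 -> f22]. New: f22.
Round 5: r6 [f22 AND f39 -> f23]. New: f23.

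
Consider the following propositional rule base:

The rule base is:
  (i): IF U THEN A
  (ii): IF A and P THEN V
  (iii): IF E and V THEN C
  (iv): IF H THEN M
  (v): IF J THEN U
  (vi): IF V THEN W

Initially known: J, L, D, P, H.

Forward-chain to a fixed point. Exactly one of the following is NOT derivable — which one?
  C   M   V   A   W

Round 1 fires (iv), (v), giving M, U.
Round 2 fires (i), giving A.
Round 3 fires (ii), giving V.
Round 4 fires (vi), giving W.
Derived: A (round 2), V (round 3), M (round 1), W (round 4). C never appears in any round.

C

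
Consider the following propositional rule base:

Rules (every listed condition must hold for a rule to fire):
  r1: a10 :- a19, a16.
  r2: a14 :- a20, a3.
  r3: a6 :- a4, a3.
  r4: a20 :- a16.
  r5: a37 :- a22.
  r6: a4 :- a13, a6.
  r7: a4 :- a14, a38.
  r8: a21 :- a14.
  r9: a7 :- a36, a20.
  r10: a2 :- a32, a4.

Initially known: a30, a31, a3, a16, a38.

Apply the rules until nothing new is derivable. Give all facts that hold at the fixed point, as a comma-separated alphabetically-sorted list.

Round 1: r4 [a20 :- a16.]. New: a20.
Round 2: r2 [a14 :- a20, a3.]. New: a14.
Round 3: r7 [a4 :- a14, a38.]; r8 [a21 :- a14.]. New: a4, a21.
Round 4: r3 [a6 :- a4, a3.]. New: a6.

a14, a16, a20, a21, a3, a30, a31, a38, a4, a6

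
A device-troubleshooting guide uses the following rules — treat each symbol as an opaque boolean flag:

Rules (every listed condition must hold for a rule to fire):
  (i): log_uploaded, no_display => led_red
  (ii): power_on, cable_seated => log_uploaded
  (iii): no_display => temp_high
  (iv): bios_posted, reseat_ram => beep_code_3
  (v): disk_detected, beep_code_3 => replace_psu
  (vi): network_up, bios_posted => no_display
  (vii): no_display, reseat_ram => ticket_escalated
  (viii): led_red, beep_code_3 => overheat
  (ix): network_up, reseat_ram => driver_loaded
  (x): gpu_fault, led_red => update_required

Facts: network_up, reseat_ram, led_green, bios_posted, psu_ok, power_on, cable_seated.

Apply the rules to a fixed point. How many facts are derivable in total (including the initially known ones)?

Round 1: (ii) [power_on, cable_seated => log_uploaded]; (iv) [bios_posted, reseat_ram => beep_code_3]; (vi) [network_up, bios_posted => no_display]; (ix) [network_up, reseat_ram => driver_loaded]. New: log_uploaded, beep_code_3, no_display, driver_loaded.
Round 2: (i) [log_uploaded, no_display => led_red]; (iii) [no_display => temp_high]; (vii) [no_display, reseat_ram => ticket_escalated]. New: led_red, temp_high, ticket_escalated.
Round 3: (viii) [led_red, beep_code_3 => overheat]. New: overheat.
Closure: {beep_code_3, bios_posted, cable_seated, driver_loaded, led_green, led_red, log_uploaded, network_up, no_display, overheat, power_on, psu_ok, reseat_ram, temp_high, ticket_escalated} — 15 facts.

15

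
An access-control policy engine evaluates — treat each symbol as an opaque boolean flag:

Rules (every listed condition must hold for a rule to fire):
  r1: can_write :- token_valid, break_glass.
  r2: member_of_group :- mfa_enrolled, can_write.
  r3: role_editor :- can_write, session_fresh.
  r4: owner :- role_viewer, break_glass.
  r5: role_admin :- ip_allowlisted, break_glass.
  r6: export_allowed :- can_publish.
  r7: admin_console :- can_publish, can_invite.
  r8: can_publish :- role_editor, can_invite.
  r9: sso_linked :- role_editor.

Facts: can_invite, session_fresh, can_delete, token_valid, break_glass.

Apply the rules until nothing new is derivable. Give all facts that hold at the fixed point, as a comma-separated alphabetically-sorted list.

Round 1 — r1, derive can_write.
Round 2 — r3, derive role_editor.
Round 3 — r8, r9, derive can_publish, sso_linked.
Round 4 — r6, r7, derive export_allowed, admin_console.

admin_console, break_glass, can_delete, can_invite, can_publish, can_write, export_allowed, role_editor, session_fresh, sso_linked, token_valid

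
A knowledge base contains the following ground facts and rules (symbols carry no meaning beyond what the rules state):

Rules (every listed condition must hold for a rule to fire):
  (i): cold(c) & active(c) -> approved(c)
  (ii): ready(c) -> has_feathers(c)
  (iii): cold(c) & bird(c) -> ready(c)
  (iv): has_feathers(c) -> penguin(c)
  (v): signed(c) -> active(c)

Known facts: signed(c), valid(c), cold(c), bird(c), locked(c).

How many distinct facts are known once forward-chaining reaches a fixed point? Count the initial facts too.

Round 1 — (iii), (v), derive ready(c), active(c).
Round 2 — (i), (ii), derive approved(c), has_feathers(c).
Round 3 — (iv), derive penguin(c).
Closure: {active(c), approved(c), bird(c), cold(c), has_feathers(c), locked(c), penguin(c), ready(c), signed(c), valid(c)} — 10 facts.

10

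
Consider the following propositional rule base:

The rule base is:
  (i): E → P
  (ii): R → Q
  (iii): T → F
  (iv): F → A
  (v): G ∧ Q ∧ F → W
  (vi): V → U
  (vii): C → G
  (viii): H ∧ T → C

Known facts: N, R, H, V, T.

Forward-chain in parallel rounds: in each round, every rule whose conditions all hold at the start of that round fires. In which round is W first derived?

3

Round 1: (ii) [R → Q]; (iii) [T → F]; (vi) [V → U]; (viii) [H ∧ T → C]. New: Q, F, U, C.
Round 2: (iv) [F → A]; (vii) [C → G]. New: A, G.
Round 3: (v) [G ∧ Q ∧ F → W]. New: W.
W first appears in round 3.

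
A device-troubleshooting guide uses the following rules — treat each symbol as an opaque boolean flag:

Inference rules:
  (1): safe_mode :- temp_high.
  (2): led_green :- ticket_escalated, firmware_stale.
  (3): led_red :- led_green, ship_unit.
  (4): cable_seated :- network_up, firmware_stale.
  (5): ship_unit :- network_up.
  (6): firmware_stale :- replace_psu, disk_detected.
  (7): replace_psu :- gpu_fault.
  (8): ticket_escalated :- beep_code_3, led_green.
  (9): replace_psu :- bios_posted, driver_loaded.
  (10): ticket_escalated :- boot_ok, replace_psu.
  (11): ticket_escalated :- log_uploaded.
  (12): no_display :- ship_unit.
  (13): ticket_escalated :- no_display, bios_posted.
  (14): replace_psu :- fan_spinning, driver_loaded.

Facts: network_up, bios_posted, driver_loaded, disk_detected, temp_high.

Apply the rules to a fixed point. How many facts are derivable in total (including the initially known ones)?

14

Round 1: (1) [safe_mode :- temp_high.]; (5) [ship_unit :- network_up.]; (9) [replace_psu :- bios_posted, driver_loaded.]. Adds safe_mode, ship_unit, replace_psu.
Round 2: (6) [firmware_stale :- replace_psu, disk_detected.]; (12) [no_display :- ship_unit.]. Adds firmware_stale, no_display.
Round 3: (4) [cable_seated :- network_up, firmware_stale.]; (13) [ticket_escalated :- no_display, bios_posted.]. Adds cable_seated, ticket_escalated.
Round 4: (2) [led_green :- ticket_escalated, firmware_stale.]. Adds led_green.
Round 5: (3) [led_red :- led_green, ship_unit.]. Adds led_red.
Closure: {bios_posted, cable_seated, disk_detected, driver_loaded, firmware_stale, led_green, led_red, network_up, no_display, replace_psu, safe_mode, ship_unit, temp_high, ticket_escalated} — 14 facts.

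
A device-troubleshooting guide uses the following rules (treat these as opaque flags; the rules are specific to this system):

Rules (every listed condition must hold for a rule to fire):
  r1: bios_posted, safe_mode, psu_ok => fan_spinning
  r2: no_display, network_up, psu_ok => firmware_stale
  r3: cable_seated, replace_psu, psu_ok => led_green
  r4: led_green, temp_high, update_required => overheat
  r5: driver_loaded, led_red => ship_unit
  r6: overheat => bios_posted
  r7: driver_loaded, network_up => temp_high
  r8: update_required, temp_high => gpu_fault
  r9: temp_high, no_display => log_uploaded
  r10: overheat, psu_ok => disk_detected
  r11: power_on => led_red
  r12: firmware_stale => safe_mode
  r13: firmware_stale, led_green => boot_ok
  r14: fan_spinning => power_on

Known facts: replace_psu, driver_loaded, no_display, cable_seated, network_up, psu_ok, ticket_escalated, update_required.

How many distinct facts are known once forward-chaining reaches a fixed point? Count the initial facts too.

22

Round 1: r2 [no_display, network_up, psu_ok => firmware_stale]; r3 [cable_seated, replace_psu, psu_ok => led_green]; r7 [driver_loaded, network_up => temp_high]. New: firmware_stale, led_green, temp_high.
Round 2: r4 [led_green, temp_high, update_required => overheat]; r8 [update_required, temp_high => gpu_fault]; r9 [temp_high, no_display => log_uploaded]; r12 [firmware_stale => safe_mode]; r13 [firmware_stale, led_green => boot_ok]. New: overheat, gpu_fault, log_uploaded, safe_mode, boot_ok.
Round 3: r6 [overheat => bios_posted]; r10 [overheat, psu_ok => disk_detected]. New: bios_posted, disk_detected.
Round 4: r1 [bios_posted, safe_mode, psu_ok => fan_spinning]. New: fan_spinning.
Round 5: r14 [fan_spinning => power_on]. New: power_on.
Round 6: r11 [power_on => led_red]. New: led_red.
Round 7: r5 [driver_loaded, led_red => ship_unit]. New: ship_unit.
Closure: {bios_posted, boot_ok, cable_seated, disk_detected, driver_loaded, fan_spinning, firmware_stale, gpu_fault, led_green, led_red, log_uploaded, network_up, no_display, overheat, power_on, psu_ok, replace_psu, safe_mode, ship_unit, temp_high, ticket_escalated, update_required} — 22 facts.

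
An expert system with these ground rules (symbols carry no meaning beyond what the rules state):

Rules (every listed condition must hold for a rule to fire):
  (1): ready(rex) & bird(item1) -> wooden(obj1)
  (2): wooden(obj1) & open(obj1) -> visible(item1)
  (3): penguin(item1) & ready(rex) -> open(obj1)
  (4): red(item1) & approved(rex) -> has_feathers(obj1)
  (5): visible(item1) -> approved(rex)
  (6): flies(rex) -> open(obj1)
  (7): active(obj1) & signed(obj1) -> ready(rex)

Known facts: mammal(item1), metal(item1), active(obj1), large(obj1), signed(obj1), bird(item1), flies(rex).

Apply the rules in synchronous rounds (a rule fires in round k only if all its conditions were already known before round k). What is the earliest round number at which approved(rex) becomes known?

4

Round 1: (6) [flies(rex) -> open(obj1)]; (7) [active(obj1) & signed(obj1) -> ready(rex)]. Adds open(obj1), ready(rex).
Round 2: (1) [ready(rex) & bird(item1) -> wooden(obj1)]. Adds wooden(obj1).
Round 3: (2) [wooden(obj1) & open(obj1) -> visible(item1)]. Adds visible(item1).
Round 4: (5) [visible(item1) -> approved(rex)]. Adds approved(rex).
approved(rex) first appears in round 4.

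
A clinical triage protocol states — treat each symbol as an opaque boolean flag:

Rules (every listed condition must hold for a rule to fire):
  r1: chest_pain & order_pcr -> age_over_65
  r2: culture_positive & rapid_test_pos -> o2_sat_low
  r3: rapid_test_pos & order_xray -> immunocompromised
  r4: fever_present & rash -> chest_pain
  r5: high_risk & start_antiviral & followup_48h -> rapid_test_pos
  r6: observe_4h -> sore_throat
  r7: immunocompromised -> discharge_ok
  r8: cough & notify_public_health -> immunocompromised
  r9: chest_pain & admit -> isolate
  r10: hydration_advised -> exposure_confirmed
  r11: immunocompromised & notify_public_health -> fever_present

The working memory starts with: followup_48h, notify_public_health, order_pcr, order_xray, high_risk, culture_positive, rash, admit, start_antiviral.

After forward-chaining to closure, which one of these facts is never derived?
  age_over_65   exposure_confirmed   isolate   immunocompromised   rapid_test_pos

Round 1: r5 [high_risk & start_antiviral & followup_48h -> rapid_test_pos]. Adds rapid_test_pos.
Round 2: r2 [culture_positive & rapid_test_pos -> o2_sat_low]; r3 [rapid_test_pos & order_xray -> immunocompromised]. Adds o2_sat_low, immunocompromised.
Round 3: r7 [immunocompromised -> discharge_ok]; r11 [immunocompromised & notify_public_health -> fever_present]. Adds discharge_ok, fever_present.
Round 4: r4 [fever_present & rash -> chest_pain]. Adds chest_pain.
Round 5: r1 [chest_pain & order_pcr -> age_over_65]; r9 [chest_pain & admit -> isolate]. Adds age_over_65, isolate.
Derived: immunocompromised (round 2), rapid_test_pos (round 1), age_over_65 (round 5), isolate (round 5). exposure_confirmed never appears in any round.

exposure_confirmed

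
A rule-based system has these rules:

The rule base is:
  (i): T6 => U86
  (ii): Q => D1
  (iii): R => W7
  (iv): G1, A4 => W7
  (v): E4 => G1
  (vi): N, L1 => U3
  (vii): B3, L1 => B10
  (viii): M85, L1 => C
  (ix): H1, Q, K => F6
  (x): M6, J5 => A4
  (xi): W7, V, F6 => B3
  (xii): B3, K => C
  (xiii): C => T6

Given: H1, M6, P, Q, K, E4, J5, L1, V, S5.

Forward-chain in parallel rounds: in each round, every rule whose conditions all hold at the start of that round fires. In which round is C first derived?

4

Round 1: (ii) [Q => D1]; (v) [E4 => G1]; (ix) [H1, Q, K => F6]; (x) [M6, J5 => A4]. Adds D1, G1, F6, A4.
Round 2: (iv) [G1, A4 => W7]. Adds W7.
Round 3: (xi) [W7, V, F6 => B3]. Adds B3.
Round 4: (vii) [B3, L1 => B10]; (xii) [B3, K => C]. Adds B10, C.
C first appears in round 4.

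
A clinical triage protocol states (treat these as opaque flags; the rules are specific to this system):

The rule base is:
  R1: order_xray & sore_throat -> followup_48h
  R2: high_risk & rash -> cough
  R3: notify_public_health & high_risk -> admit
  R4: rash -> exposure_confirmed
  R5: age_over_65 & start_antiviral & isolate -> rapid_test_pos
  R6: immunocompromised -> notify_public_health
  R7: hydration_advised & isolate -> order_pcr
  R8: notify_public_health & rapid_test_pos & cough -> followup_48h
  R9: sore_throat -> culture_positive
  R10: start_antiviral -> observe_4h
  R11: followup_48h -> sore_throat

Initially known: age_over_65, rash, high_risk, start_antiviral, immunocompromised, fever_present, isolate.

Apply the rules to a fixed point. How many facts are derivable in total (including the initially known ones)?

Round 1 fires R2, R4, R5, R6, R10, giving cough, exposure_confirmed, rapid_test_pos, notify_public_health, observe_4h.
Round 2 fires R3, R8, giving admit, followup_48h.
Round 3 fires R11, giving sore_throat.
Round 4 fires R9, giving culture_positive.
Closure: {admit, age_over_65, cough, culture_positive, exposure_confirmed, fever_present, followup_48h, high_risk, immunocompromised, isolate, notify_public_health, observe_4h, rapid_test_pos, rash, sore_throat, start_antiviral} — 16 facts.

16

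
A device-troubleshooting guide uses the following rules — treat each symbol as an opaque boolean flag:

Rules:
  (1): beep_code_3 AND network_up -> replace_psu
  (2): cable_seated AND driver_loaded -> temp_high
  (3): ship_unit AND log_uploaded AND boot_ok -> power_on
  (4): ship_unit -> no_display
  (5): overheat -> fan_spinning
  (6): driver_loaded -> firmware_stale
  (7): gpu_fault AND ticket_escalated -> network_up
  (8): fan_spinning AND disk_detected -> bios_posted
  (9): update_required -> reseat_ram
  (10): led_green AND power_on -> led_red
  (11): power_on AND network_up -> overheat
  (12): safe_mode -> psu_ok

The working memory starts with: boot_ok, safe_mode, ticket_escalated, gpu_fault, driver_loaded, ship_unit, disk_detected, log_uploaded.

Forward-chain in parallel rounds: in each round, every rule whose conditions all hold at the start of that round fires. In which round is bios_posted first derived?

Round 1: (3) [ship_unit AND log_uploaded AND boot_ok -> power_on]; (4) [ship_unit -> no_display]; (6) [driver_loaded -> firmware_stale]; (7) [gpu_fault AND ticket_escalated -> network_up]; (12) [safe_mode -> psu_ok]. Adds power_on, no_display, firmware_stale, network_up, psu_ok.
Round 2: (11) [power_on AND network_up -> overheat]. Adds overheat.
Round 3: (5) [overheat -> fan_spinning]. Adds fan_spinning.
Round 4: (8) [fan_spinning AND disk_detected -> bios_posted]. Adds bios_posted.
bios_posted first appears in round 4.

4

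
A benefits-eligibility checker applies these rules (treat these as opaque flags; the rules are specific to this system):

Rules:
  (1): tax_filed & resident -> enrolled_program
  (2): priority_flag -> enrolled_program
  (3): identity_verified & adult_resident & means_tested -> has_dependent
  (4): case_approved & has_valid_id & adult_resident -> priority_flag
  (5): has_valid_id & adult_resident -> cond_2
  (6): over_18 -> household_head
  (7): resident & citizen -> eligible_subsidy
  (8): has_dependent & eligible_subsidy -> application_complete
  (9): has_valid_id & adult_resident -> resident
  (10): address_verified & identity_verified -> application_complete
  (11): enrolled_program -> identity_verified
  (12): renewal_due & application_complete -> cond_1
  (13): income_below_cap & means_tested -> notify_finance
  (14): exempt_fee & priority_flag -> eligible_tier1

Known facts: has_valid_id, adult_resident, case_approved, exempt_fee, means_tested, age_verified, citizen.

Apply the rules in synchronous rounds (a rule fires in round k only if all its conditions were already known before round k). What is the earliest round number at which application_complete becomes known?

Round 1 — (4), (5), (9), derive priority_flag, cond_2, resident.
Round 2 — (2), (7), (14), derive enrolled_program, eligible_subsidy, eligible_tier1.
Round 3 — (11), derive identity_verified.
Round 4 — (3), derive has_dependent.
Round 5 — (8), derive application_complete.
application_complete first appears in round 5.

5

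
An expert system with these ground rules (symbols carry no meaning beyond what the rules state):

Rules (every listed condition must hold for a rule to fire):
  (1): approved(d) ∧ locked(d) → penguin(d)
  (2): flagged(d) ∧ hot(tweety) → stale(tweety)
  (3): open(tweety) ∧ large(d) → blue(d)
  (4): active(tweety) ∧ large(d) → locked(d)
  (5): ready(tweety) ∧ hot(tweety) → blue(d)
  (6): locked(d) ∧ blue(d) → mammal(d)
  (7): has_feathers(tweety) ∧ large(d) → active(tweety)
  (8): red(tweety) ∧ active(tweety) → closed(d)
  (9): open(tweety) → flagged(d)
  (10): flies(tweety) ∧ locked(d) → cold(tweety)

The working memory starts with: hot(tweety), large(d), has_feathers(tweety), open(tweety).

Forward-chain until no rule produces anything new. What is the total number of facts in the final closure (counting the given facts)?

10

Round 1 fires (3), (7), (9), giving blue(d), active(tweety), flagged(d).
Round 2 fires (2), (4), giving stale(tweety), locked(d).
Round 3 fires (6), giving mammal(d).
Closure: {active(tweety), blue(d), flagged(d), has_feathers(tweety), hot(tweety), large(d), locked(d), mammal(d), open(tweety), stale(tweety)} — 10 facts.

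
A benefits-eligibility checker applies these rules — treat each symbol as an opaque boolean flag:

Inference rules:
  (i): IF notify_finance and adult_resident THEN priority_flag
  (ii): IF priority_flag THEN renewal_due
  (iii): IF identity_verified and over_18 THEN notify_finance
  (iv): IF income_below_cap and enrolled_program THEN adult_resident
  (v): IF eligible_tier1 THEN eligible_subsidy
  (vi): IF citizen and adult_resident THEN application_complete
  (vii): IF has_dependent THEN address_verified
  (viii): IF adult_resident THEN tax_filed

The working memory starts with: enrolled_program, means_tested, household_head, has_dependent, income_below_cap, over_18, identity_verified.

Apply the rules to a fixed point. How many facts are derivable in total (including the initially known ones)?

Round 1 fires (iii), (iv), (vii), giving notify_finance, adult_resident, address_verified.
Round 2 fires (i), (viii), giving priority_flag, tax_filed.
Round 3 fires (ii), giving renewal_due.
Closure: {address_verified, adult_resident, enrolled_program, has_dependent, household_head, identity_verified, income_below_cap, means_tested, notify_finance, over_18, priority_flag, renewal_due, tax_filed} — 13 facts.

13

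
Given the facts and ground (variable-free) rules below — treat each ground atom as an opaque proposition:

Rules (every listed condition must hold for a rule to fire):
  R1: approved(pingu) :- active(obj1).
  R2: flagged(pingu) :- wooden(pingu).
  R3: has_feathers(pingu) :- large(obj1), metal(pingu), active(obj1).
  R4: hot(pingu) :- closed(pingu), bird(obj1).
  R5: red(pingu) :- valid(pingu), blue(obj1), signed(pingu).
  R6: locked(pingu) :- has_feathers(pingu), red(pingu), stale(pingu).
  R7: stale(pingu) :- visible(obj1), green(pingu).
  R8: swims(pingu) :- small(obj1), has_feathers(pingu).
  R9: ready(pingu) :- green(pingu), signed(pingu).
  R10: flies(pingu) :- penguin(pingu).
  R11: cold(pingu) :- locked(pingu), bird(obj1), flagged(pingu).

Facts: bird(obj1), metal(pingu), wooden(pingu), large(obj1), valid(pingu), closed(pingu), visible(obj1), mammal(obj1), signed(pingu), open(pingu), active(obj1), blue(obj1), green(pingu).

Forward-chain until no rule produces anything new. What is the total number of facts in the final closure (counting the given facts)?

22

Round 1: R1 [approved(pingu) :- active(obj1).]; R2 [flagged(pingu) :- wooden(pingu).]; R3 [has_feathers(pingu) :- large(obj1), metal(pingu), active(obj1).]; R4 [hot(pingu) :- closed(pingu), bird(obj1).]; R5 [red(pingu) :- valid(pingu), blue(obj1), signed(pingu).]; R7 [stale(pingu) :- visible(obj1), green(pingu).]; R9 [ready(pingu) :- green(pingu), signed(pingu).]. Adds approved(pingu), flagged(pingu), has_feathers(pingu), hot(pingu), red(pingu), stale(pingu), ready(pingu).
Round 2: R6 [locked(pingu) :- has_feathers(pingu), red(pingu), stale(pingu).]. Adds locked(pingu).
Round 3: R11 [cold(pingu) :- locked(pingu), bird(obj1), flagged(pingu).]. Adds cold(pingu).
Closure: {active(obj1), approved(pingu), bird(obj1), blue(obj1), closed(pingu), cold(pingu), flagged(pingu), green(pingu), has_feathers(pingu), hot(pingu), large(obj1), locked(pingu), mammal(obj1), metal(pingu), open(pingu), ready(pingu), red(pingu), signed(pingu), stale(pingu), valid(pingu), visible(obj1), wooden(pingu)} — 22 facts.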